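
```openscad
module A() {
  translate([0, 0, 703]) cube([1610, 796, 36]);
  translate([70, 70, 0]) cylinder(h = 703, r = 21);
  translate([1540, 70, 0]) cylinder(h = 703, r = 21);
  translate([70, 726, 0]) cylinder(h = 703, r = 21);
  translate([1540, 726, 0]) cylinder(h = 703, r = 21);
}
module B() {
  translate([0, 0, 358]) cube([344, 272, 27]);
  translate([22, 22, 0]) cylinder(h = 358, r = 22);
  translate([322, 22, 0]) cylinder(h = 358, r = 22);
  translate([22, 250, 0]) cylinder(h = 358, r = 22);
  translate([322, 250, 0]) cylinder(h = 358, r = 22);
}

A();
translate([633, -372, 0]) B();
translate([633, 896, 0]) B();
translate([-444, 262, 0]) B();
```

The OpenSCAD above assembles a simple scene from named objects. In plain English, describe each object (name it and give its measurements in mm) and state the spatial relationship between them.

A is a table with a 1610×796 mm rectangular top, 36 mm thick, top surface at z = 739 mm, supported by four round legs of 42 mm diameter, each leg's bounding box inset 49 mm from the nearest pair of top edges, running from the floor.

B is a four-legged stool. The seat is a 344×272×27 mm slab whose top surface is at z = 385 mm; four round legs, each 44 mm in diameter, run from the floor (z = 0) to the underside of the seat, each leg's axis is inset half a diameter from the nearest pair of seat edges (so the leg's bounding box is flush with the corner).

Three stools sit around the table at the −y, +y, −x sides.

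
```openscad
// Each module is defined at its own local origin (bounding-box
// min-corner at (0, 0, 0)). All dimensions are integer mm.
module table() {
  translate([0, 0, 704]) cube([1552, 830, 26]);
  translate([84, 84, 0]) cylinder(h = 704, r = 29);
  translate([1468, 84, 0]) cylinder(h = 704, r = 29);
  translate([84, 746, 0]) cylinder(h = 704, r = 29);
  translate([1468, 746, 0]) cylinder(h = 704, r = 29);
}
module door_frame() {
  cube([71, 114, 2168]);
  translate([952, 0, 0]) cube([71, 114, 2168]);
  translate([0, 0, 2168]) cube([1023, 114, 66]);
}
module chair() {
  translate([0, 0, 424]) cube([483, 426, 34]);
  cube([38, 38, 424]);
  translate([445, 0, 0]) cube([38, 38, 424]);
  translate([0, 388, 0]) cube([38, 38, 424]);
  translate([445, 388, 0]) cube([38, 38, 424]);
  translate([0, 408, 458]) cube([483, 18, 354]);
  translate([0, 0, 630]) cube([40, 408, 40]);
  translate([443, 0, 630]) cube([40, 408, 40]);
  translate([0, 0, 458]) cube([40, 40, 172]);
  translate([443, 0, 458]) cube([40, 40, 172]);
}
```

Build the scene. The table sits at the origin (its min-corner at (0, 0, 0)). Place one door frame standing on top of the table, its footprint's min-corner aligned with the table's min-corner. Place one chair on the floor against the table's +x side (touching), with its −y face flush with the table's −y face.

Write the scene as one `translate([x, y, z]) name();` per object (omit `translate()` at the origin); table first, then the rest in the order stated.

table();
translate([0, 0, 730]) door_frame();
translate([1552, 0, 0]) chair();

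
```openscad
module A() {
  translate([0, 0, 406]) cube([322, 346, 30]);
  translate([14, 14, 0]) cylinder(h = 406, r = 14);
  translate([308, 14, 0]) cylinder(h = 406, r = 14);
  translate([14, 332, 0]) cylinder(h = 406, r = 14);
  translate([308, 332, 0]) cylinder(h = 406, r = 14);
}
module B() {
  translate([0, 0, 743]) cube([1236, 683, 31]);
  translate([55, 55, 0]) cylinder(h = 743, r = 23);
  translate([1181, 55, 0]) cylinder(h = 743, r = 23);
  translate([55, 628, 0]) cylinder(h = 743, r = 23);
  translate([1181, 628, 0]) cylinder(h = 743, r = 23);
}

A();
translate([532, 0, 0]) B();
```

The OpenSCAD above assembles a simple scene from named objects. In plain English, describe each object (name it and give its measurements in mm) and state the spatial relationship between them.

A is a simple wooden stool: a rectangular seat 322 mm (x) by 346 mm (y), 30 mm thick, top face at z = 436 mm, on four round legs, each 28 mm in diameter. The legs rest on z = 0, each leg's axis is inset half a diameter from the nearest pair of seat edges (so the leg's bounding box is flush with the corner).

B is a table with a 1236×683 mm rectangular top, 31 mm thick, top surface at z = 774 mm, supported by four round legs of 46 mm diameter, each leg's bounding box inset 32 mm from the nearest pair of top edges, running from the floor.

The table is on the floor beside the stool on its +x side.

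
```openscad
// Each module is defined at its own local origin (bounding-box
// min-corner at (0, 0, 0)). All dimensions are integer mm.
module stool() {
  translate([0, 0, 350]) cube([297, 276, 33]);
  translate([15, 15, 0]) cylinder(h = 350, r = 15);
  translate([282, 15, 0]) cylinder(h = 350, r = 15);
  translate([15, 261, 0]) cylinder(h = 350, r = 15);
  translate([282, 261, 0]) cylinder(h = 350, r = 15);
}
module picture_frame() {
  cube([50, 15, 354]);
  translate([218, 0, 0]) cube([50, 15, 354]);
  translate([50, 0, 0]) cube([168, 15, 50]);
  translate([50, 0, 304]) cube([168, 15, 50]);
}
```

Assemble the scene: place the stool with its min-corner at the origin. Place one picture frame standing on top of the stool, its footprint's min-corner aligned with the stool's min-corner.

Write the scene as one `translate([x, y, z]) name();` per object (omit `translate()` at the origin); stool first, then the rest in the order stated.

stool();
translate([0, 0, 383]) picture_frame();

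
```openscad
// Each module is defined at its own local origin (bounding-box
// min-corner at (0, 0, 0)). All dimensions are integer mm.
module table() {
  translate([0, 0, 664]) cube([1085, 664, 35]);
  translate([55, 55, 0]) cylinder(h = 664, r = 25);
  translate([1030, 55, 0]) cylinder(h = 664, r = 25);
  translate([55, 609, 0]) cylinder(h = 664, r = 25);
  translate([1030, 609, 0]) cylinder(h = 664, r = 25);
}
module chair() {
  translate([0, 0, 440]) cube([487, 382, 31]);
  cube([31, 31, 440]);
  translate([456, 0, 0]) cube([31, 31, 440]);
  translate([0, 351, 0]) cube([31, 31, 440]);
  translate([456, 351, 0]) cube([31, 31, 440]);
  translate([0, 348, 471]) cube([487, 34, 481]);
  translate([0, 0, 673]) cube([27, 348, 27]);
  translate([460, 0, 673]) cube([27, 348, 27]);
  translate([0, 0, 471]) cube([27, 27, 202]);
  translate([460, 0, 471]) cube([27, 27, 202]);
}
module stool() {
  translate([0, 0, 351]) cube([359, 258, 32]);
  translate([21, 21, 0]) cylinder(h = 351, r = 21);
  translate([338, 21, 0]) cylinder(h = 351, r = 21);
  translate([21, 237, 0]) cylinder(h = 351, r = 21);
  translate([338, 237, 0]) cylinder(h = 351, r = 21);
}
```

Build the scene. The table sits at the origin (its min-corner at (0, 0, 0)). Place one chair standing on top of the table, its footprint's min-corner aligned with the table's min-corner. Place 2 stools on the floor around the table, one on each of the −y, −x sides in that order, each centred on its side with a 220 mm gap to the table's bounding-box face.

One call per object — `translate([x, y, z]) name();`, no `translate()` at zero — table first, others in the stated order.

table();
translate([0, 0, 699]) chair();
translate([363, -478, 0]) stool();
translate([-579, 203, 0]) stool();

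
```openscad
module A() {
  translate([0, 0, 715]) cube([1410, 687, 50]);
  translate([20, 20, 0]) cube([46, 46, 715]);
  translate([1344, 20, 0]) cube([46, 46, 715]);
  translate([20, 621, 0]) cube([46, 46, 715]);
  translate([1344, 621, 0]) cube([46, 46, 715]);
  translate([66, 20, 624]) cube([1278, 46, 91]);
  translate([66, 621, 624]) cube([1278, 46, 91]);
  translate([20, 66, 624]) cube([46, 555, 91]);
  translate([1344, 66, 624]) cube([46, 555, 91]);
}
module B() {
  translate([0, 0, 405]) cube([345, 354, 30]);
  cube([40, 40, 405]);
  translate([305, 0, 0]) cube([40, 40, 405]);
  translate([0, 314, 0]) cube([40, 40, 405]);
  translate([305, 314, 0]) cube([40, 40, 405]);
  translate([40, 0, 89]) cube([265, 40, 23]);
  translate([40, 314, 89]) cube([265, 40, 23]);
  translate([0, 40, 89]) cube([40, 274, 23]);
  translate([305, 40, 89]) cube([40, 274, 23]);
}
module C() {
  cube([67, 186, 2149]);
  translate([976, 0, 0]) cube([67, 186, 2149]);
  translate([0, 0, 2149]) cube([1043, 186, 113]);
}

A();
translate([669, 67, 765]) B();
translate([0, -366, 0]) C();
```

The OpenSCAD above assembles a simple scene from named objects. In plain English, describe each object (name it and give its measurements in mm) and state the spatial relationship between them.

A is a table: top 1410 mm (x) × 687 mm (y), 50 mm thick, upper face at z = 765 mm, on four 46×46 mm square legs, each inset 20 mm from the nearest pair of top edges, running from z = 0 to the bottom of the top. Four apron rails, 46 mm thick and 91 mm tall, run between adjacent legs with their top edges flush with the underside of the top and their outer faces flush with the legs' outer faces.

B is a four-legged stool. The seat is a 345×354×30 mm slab whose top surface is at z = 435 mm; four square legs, each 40×40 mm in cross-section, run from the floor (z = 0) to the underside of the seat, each flush with a corner of the seat. Four stretchers, 40 mm wide and 23 mm tall, connect adjacent legs with their undersides at z = 89 mm, each running between the inner faces of the legs it joins and aligned with the legs' outer faces on the other axis.

C is a door frame. The clear opening is 909 mm wide and 2149 mm high. Two 67 mm wide jambs, 186 mm deep, stand either side of the opening from the floor to the top of the opening. A 113 mm thick head sits across the top of both jambs, spanning the full outside width of the frame.

The stool is on top of the table. The door frame is on the floor beside the table on its −y side.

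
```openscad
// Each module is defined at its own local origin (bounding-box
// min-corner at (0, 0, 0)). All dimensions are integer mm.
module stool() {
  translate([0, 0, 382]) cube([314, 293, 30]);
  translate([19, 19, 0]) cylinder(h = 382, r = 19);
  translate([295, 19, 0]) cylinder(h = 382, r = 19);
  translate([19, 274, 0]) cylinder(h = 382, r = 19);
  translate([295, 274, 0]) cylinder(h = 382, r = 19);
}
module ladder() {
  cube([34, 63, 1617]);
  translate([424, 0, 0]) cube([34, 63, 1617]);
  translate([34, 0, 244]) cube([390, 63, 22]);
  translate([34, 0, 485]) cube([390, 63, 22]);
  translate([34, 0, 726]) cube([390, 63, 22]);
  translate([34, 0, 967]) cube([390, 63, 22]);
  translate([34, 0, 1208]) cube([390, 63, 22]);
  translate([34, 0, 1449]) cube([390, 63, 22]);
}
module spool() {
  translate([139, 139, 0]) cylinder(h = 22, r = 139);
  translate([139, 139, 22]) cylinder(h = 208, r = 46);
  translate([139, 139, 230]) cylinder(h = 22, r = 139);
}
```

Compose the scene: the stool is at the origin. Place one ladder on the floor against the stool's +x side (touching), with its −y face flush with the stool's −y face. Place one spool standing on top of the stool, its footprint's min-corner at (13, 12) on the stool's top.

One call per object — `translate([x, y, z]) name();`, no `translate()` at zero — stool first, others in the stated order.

stool();
translate([314, 0, 0]) ladder();
translate([13, 12, 412]) spool();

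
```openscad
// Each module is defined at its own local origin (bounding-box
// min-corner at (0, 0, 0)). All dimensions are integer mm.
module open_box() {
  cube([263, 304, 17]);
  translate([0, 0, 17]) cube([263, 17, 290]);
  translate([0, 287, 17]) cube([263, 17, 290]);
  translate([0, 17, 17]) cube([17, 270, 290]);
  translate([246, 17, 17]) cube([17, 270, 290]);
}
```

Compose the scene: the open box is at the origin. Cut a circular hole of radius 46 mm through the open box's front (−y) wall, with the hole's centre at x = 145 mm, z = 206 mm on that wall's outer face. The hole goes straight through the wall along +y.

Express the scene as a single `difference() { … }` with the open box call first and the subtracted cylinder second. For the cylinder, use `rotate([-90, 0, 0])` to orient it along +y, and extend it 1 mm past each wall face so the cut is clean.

difference() {
  open_box();
  translate([145, -1, 206]) rotate([-90, 0, 0]) cylinder(h = 19, r = 46);
}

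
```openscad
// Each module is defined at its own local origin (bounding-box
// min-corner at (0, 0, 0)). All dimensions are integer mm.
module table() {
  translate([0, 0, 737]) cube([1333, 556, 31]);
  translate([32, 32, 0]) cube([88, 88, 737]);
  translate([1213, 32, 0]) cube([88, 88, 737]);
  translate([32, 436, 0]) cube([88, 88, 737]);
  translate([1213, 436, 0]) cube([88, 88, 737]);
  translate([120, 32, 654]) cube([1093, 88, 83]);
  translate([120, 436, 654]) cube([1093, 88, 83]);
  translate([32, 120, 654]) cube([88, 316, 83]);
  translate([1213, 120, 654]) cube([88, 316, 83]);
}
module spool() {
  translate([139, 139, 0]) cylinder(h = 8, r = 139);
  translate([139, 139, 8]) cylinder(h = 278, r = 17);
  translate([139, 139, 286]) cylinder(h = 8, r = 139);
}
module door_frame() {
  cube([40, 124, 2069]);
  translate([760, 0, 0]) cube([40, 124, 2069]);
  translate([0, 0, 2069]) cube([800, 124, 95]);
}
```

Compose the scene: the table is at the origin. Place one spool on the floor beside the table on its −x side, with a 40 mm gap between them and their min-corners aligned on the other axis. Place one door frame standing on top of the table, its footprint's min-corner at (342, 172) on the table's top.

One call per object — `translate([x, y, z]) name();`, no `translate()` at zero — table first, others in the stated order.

table();
translate([-318, 0, 0]) spool();
translate([342, 172, 768]) door_frame();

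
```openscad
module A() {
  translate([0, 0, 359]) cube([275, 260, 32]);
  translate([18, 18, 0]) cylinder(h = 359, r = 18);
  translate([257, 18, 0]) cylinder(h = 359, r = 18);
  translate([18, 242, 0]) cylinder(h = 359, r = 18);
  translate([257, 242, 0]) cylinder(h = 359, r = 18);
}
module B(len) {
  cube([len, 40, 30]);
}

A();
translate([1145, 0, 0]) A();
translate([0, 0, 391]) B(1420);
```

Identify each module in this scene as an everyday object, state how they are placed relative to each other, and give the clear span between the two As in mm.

A is a stool. B is a beam. A beam spans the tops of two stools. The clear span between the two stools is 870 mm.

Second stool starts at x = 1145; first ends at x = 275; clear span = 1145 − 275 = 870 mm.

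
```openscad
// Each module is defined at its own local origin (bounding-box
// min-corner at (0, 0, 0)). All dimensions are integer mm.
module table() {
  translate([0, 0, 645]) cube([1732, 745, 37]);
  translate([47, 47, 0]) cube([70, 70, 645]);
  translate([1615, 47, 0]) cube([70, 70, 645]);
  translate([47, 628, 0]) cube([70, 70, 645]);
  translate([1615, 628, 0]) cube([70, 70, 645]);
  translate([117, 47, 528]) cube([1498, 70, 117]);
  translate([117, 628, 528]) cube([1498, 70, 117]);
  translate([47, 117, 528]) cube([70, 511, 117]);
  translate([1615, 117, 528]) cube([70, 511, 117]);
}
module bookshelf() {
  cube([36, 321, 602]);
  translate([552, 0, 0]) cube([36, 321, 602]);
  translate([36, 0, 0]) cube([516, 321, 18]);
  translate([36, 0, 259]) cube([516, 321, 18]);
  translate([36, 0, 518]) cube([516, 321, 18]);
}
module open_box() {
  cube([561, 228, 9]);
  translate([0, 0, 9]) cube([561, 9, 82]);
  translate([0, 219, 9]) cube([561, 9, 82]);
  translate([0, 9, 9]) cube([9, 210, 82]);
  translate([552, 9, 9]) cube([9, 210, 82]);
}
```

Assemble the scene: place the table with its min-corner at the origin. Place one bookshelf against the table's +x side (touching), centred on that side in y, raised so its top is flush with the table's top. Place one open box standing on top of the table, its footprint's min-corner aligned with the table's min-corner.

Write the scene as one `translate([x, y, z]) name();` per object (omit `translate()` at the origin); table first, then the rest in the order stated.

table();
translate([1732, 212, 80]) bookshelf();
translate([0, 0, 682]) open_box();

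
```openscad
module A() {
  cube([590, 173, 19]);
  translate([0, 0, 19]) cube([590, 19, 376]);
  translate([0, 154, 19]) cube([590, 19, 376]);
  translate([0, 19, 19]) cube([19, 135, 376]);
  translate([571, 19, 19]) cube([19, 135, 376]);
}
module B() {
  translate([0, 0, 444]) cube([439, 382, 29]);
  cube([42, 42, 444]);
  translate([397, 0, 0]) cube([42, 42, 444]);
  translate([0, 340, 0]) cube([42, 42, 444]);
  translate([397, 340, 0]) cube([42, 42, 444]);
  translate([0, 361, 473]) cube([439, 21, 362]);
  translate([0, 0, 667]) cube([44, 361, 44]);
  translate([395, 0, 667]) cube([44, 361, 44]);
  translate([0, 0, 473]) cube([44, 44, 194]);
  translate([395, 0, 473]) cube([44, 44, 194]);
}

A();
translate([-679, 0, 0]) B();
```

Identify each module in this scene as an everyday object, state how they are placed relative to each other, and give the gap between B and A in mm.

The chair's nearest face is 240 mm from the open box's −x face.

A is an open box. B is a chair. The chair is on the floor beside the open box on its −x side. The gap between the chair and the open box is 240 mm.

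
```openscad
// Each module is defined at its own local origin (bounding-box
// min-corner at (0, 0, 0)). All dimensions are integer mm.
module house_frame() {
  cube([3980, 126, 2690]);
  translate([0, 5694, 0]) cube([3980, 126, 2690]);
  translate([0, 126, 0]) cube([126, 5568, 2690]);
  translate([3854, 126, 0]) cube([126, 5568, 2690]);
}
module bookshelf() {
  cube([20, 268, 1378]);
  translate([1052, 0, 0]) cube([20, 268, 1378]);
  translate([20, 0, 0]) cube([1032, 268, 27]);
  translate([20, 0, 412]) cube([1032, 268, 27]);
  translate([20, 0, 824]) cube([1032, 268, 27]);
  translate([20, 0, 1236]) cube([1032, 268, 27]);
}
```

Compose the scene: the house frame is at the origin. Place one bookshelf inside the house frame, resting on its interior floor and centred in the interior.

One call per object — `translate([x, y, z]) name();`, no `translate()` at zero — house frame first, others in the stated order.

house_frame();
translate([1454, 2776, 0]) bookshelf();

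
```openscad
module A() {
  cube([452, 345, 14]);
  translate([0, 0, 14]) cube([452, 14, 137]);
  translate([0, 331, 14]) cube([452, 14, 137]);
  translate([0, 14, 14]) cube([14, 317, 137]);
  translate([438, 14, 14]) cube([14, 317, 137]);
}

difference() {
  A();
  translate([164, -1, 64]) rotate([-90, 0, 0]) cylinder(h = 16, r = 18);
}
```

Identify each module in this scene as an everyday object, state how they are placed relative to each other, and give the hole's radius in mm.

A is an open box. The open box has a circular hole through its front wall. The hole's radius is 18 mm.

The subtracted cylinder has r = 18 mm.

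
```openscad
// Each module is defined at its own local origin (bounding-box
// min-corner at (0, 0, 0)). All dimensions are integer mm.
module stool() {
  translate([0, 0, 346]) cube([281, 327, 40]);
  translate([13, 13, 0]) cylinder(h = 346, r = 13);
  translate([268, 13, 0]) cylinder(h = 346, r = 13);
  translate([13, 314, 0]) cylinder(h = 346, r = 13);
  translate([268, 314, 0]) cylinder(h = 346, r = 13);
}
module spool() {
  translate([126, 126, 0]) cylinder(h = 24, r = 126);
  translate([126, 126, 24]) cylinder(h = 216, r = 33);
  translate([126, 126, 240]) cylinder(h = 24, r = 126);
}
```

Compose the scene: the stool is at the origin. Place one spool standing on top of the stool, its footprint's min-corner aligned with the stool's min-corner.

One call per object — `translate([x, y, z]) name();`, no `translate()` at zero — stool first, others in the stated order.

stool();
translate([0, 0, 386]) spool();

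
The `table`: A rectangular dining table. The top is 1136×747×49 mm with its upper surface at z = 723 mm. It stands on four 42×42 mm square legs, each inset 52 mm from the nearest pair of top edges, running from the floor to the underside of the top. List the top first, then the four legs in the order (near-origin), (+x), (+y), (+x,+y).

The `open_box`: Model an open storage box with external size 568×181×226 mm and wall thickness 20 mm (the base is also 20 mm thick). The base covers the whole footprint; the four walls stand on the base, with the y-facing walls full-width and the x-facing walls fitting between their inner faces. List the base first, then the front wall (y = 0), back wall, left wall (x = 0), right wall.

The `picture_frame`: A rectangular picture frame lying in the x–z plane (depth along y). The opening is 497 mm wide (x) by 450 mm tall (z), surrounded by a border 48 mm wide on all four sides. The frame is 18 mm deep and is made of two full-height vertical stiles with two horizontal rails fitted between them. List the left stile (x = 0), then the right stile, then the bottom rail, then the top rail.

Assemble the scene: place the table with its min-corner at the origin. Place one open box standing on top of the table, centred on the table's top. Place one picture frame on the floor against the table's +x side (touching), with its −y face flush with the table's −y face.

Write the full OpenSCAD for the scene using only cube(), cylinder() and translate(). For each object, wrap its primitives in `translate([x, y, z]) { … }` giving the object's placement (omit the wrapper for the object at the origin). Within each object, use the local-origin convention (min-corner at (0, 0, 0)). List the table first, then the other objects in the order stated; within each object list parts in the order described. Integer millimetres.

translate([0, 0, 674]) cube([1136, 747, 49]);
translate([52, 52, 0]) cube([42, 42, 674]);
translate([1042, 52, 0]) cube([42, 42, 674]);
translate([52, 653, 0]) cube([42, 42, 674]);
translate([1042, 653, 0]) cube([42, 42, 674]);
translate([284, 283, 723]) {
  cube([568, 181, 20]);
  translate([0, 0, 20]) cube([568, 20, 206]);
  translate([0, 161, 20]) cube([568, 20, 206]);
  translate([0, 20, 20]) cube([20, 141, 206]);
  translate([548, 20, 20]) cube([20, 141, 206]);
}
translate([1136, 0, 0]) {
  cube([48, 18, 546]);
  translate([545, 0, 0]) cube([48, 18, 546]);
  translate([48, 0, 0]) cube([497, 18, 48]);
  translate([48, 0, 498]) cube([497, 18, 48]);
}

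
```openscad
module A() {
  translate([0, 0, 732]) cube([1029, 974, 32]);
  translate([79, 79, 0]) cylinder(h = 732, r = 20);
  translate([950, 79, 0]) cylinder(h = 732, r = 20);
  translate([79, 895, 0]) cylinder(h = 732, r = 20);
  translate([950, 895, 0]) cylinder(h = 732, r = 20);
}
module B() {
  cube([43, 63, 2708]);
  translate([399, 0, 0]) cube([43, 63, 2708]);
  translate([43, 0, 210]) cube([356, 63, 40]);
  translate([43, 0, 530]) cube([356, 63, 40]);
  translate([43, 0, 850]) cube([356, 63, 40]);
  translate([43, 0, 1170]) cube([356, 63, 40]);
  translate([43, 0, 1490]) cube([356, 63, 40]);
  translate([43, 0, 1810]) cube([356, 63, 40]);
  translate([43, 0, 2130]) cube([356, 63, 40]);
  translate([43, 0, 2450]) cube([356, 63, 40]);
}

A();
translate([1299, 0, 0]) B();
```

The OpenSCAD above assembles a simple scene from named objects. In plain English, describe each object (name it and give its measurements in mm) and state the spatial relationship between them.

A is a table with a 1029×974 mm rectangular top, 32 mm thick, top surface at z = 764 mm, supported by four round legs of 40 mm diameter, each leg's bounding box inset 59 mm from the nearest pair of top edges, running from the floor.

B is a wooden ladder with two side rails of 43×63 mm section and 2708 mm height, set 442 mm apart overall. Between them run 8 rectangular rungs (63 mm deep, 40 mm thick), front faces flush with the rails' −y face. The bottom of the first rung is 210 mm above the floor and each subsequent rung is 320 mm higher than the one below.

The ladder is on the floor beside the table on its +x side.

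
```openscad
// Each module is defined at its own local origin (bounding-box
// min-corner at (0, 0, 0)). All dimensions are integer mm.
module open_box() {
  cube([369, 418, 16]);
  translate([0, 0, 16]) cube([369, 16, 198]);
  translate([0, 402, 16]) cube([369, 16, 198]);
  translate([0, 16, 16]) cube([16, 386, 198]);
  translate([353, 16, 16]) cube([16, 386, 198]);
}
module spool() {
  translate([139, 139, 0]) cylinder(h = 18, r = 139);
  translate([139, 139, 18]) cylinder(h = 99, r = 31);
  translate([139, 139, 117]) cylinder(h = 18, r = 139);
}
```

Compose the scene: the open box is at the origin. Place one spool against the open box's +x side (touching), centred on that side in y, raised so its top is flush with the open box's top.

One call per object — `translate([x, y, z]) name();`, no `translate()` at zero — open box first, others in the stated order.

open_box();
translate([369, 70, 79]) spool();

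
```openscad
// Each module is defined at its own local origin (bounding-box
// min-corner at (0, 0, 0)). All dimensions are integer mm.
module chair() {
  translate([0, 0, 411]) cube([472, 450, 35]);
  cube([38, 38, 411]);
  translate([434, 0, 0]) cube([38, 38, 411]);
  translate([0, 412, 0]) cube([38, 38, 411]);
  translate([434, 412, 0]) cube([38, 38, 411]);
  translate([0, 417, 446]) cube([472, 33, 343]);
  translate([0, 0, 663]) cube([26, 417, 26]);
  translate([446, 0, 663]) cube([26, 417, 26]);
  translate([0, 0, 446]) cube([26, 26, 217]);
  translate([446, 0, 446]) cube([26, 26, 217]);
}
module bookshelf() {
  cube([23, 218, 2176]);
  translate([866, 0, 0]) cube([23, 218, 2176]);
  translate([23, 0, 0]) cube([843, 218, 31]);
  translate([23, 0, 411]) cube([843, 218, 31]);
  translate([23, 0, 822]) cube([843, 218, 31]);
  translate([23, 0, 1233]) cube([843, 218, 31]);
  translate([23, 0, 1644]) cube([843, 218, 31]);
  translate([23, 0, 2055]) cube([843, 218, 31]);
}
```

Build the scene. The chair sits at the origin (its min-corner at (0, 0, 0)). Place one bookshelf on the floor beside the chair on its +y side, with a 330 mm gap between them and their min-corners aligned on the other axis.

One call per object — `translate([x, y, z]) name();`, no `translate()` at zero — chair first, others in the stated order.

chair();
translate([0, 780, 0]) bookshelf();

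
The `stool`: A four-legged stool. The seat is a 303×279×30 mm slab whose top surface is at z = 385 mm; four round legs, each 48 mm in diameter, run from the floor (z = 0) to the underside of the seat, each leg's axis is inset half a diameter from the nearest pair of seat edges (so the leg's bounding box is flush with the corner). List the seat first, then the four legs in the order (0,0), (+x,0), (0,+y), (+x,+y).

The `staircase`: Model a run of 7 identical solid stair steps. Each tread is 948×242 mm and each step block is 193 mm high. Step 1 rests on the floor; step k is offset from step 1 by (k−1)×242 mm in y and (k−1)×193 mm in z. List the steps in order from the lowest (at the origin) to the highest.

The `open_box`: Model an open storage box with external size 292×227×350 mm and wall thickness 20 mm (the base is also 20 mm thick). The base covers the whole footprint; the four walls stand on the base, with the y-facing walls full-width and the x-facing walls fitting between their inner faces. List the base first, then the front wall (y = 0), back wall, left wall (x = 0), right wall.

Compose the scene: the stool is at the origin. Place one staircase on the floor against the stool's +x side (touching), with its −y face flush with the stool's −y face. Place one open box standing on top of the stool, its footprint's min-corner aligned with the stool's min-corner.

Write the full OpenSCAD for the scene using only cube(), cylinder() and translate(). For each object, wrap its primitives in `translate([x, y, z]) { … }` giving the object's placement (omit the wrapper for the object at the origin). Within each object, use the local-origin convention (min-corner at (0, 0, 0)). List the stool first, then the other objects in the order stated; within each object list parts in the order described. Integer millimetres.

translate([0, 0, 355]) cube([303, 279, 30]);
translate([24, 24, 0]) cylinder(h = 355, r = 24);
translate([279, 24, 0]) cylinder(h = 355, r = 24);
translate([24, 255, 0]) cylinder(h = 355, r = 24);
translate([279, 255, 0]) cylinder(h = 355, r = 24);
translate([303, 0, 0]) {
  cube([948, 242, 193]);
  translate([0, 242, 193]) cube([948, 242, 193]);
  translate([0, 484, 386]) cube([948, 242, 193]);
  translate([0, 726, 579]) cube([948, 242, 193]);
  translate([0, 968, 772]) cube([948, 242, 193]);
  translate([0, 1210, 965]) cube([948, 242, 193]);
  translate([0, 1452, 1158]) cube([948, 242, 193]);
}
translate([0, 0, 385]) {
  cube([292, 227, 20]);
  translate([0, 0, 20]) cube([292, 20, 330]);
  translate([0, 207, 20]) cube([292, 20, 330]);
  translate([0, 20, 20]) cube([20, 187, 330]);
  translate([272, 20, 20]) cube([20, 187, 330]);
}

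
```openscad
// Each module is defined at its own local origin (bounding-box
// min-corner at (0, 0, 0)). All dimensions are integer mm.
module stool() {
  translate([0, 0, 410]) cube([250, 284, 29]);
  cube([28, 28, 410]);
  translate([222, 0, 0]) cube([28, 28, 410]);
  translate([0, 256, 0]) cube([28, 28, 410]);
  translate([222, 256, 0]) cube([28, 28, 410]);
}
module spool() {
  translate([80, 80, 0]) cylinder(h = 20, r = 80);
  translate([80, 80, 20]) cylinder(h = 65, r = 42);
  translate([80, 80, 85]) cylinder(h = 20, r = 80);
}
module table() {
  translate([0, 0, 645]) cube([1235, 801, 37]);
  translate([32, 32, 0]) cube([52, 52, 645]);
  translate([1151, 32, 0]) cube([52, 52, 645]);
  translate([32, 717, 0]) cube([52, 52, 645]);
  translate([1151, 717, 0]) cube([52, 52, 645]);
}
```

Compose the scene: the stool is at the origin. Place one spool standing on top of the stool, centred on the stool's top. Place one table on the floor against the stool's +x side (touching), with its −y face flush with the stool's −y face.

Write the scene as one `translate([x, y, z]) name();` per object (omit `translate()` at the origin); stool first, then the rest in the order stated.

stool();
translate([45, 62, 439]) spool();
translate([250, 0, 0]) table();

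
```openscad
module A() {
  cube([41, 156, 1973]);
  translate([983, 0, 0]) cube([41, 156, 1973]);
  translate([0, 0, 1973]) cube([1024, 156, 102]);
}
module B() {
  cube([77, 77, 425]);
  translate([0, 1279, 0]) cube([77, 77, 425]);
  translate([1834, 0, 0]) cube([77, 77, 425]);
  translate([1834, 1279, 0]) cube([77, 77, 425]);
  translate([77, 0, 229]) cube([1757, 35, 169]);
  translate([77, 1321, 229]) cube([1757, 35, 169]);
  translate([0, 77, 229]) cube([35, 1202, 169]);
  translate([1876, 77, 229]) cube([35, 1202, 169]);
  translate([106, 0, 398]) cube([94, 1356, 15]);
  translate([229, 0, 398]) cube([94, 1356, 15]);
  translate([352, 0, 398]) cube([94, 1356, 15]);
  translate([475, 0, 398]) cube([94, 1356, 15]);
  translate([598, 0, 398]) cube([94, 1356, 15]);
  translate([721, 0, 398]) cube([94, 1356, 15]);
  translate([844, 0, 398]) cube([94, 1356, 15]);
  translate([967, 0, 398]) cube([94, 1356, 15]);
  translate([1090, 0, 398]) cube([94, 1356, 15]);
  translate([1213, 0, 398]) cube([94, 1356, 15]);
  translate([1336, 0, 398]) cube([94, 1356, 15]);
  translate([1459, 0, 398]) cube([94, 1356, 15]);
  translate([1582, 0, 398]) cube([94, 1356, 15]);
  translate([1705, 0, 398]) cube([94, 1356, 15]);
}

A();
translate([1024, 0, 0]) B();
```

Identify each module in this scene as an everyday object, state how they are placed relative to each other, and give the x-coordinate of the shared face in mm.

A is a door frame. B is a bed frame. The bed frame is against the door frame's +x side, with their −y faces flush. The x-coordinate of the shared face is 1024 mm.

The door frame's +x face and the bed frame's −x face are both at x = 1024 mm.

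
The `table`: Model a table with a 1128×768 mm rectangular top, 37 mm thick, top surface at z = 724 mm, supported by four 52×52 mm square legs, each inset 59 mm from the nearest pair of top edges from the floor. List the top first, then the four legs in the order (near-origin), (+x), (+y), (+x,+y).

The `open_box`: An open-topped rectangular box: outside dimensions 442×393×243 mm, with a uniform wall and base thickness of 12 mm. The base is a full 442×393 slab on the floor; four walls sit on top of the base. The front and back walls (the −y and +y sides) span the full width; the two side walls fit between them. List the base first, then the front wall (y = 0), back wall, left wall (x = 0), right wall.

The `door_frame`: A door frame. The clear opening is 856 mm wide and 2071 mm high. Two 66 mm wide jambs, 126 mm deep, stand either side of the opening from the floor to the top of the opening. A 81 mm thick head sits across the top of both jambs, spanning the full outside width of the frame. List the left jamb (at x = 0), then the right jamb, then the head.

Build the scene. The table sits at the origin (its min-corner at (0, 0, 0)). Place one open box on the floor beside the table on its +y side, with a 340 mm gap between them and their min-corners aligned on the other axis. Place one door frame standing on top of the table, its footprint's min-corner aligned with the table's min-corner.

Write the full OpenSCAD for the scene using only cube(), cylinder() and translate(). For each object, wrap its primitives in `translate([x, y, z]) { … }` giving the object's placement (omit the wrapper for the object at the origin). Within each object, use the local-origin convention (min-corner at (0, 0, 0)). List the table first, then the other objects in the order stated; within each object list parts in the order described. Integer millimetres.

translate([0, 0, 687]) cube([1128, 768, 37]);
translate([59, 59, 0]) cube([52, 52, 687]);
translate([1017, 59, 0]) cube([52, 52, 687]);
translate([59, 657, 0]) cube([52, 52, 687]);
translate([1017, 657, 0]) cube([52, 52, 687]);
translate([0, 1108, 0]) {
  cube([442, 393, 12]);
  translate([0, 0, 12]) cube([442, 12, 231]);
  translate([0, 381, 12]) cube([442, 12, 231]);
  translate([0, 12, 12]) cube([12, 369, 231]);
  translate([430, 12, 12]) cube([12, 369, 231]);
}
translate([0, 0, 724]) {
  cube([66, 126, 2071]);
  translate([922, 0, 0]) cube([66, 126, 2071]);
  translate([0, 0, 2071]) cube([988, 126, 81]);
}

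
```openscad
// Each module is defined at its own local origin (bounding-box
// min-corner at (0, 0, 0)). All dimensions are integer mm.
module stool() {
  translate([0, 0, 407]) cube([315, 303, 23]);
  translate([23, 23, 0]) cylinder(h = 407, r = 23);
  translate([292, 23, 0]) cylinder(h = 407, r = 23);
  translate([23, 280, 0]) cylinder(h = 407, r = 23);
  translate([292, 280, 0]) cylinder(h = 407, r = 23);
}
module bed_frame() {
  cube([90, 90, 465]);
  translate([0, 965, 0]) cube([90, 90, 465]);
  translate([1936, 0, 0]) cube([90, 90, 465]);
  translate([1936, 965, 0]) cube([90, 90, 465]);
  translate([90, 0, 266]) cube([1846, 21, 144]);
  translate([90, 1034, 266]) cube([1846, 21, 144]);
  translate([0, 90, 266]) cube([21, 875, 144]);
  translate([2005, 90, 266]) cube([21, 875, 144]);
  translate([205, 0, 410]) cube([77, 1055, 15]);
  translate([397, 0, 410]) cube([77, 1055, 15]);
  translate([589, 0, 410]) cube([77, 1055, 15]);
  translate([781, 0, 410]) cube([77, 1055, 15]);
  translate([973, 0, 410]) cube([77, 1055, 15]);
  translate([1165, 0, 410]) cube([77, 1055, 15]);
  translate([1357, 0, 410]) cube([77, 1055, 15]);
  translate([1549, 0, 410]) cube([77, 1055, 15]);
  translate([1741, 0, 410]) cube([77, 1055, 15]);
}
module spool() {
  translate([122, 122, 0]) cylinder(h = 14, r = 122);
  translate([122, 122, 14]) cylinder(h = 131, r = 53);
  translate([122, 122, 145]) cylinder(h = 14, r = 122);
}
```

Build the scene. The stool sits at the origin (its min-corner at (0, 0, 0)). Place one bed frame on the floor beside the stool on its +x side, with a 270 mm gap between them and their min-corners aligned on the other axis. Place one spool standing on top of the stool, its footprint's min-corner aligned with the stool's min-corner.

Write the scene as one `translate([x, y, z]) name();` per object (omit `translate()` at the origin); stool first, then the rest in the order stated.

stool();
translate([585, 0, 0]) bed_frame();
translate([0, 0, 430]) spool();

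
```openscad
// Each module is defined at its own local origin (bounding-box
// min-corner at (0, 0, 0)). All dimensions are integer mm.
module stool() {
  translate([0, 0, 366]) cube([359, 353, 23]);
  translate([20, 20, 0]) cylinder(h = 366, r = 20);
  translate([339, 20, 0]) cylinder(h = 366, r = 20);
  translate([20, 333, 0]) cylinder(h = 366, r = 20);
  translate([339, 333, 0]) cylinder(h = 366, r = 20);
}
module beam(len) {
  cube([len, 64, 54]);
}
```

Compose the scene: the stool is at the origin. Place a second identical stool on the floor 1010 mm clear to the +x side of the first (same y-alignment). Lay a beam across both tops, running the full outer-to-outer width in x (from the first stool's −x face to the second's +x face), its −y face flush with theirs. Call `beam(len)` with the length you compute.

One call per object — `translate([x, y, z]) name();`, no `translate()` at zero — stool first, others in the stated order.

stool();
translate([1369, 0, 0]) stool();
translate([0, 0, 389]) beam(1728);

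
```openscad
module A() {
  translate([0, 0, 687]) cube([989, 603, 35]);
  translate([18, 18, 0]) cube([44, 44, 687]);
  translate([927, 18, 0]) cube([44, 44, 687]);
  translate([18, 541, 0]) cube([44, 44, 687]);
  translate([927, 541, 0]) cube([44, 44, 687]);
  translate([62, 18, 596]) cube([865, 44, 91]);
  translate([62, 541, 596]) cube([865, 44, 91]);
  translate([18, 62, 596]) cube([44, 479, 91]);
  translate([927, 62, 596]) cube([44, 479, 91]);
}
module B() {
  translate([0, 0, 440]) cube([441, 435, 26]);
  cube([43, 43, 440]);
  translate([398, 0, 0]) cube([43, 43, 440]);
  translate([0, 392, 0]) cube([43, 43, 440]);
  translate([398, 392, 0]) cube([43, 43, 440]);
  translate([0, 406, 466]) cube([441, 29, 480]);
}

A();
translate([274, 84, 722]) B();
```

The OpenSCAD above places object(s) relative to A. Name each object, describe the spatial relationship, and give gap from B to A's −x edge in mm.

The chair's min-x is at 274; the table's min-x is 0; gap = 274 mm.

A is a table. B is a chair. The chair is on top of the table, centred. The gap from the chair to the table's −x edge is 274 mm.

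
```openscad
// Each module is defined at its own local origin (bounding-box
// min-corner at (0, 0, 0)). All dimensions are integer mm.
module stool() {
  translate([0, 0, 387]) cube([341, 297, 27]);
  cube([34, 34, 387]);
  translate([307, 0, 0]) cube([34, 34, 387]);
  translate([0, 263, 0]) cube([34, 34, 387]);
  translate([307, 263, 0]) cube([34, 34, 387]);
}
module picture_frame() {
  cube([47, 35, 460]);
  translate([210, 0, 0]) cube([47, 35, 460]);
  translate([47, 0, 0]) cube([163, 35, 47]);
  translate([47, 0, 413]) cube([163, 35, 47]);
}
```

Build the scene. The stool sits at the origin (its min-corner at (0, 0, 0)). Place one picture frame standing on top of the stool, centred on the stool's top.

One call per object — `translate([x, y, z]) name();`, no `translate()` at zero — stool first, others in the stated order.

stool();
translate([42, 131, 414]) picture_frame();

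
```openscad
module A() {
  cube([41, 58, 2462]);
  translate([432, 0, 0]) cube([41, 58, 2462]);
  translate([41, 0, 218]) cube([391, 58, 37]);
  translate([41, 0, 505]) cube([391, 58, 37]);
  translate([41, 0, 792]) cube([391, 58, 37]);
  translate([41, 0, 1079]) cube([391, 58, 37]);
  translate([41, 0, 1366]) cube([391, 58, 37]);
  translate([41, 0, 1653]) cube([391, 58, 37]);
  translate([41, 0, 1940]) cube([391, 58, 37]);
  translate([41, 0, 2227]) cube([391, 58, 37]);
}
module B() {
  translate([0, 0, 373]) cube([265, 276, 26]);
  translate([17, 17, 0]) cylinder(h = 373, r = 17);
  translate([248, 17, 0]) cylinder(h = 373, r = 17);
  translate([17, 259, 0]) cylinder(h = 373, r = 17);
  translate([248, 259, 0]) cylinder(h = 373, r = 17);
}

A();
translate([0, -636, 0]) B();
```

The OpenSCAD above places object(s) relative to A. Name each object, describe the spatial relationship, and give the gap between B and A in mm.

The stool's nearest face is 360 mm from the ladder's −y face.

A is a ladder. B is a stool. The stool is on the floor beside the ladder on its −y side. The gap between the stool and the ladder is 360 mm.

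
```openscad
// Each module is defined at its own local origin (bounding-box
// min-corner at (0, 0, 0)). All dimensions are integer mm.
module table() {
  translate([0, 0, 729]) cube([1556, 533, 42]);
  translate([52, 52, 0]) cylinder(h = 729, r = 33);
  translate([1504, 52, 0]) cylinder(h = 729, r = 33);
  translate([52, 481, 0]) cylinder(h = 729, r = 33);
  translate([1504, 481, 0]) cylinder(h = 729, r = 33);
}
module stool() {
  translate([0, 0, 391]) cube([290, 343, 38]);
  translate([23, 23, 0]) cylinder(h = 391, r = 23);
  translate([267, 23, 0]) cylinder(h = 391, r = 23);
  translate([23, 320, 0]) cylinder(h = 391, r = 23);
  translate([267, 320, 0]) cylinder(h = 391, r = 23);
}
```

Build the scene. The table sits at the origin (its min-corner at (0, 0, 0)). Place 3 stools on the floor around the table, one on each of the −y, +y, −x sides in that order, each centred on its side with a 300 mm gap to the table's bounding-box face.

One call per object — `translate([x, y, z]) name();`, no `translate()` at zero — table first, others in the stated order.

table();
translate([633, -643, 0]) stool();
translate([633, 833, 0]) stool();
translate([-590, 95, 0]) stool();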